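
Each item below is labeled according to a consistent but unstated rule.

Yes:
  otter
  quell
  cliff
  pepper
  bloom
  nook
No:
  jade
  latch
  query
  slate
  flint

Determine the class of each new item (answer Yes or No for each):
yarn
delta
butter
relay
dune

No, No, Yes, No, No

Every 'Yes' example satisfies: has a double letter. None of the 'No' examples do.
No: yarn, since no doubled letter. No: delta, since no doubled letter. Yes: butter, since 'tt' doubled. No: relay, since no doubled letter. No: dune, since no doubled letter.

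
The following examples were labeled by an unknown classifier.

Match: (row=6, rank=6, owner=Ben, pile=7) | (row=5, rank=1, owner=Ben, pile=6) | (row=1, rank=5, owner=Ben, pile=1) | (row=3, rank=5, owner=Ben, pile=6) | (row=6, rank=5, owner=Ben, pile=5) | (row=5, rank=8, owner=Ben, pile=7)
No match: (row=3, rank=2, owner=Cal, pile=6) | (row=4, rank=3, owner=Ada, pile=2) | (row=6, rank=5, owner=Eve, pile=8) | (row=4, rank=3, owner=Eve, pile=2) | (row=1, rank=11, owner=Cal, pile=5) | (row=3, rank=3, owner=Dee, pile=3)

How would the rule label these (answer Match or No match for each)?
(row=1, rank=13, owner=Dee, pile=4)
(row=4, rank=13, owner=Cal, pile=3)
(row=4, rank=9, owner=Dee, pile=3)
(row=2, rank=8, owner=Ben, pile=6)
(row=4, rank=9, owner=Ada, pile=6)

No match, No match, No match, Match, No match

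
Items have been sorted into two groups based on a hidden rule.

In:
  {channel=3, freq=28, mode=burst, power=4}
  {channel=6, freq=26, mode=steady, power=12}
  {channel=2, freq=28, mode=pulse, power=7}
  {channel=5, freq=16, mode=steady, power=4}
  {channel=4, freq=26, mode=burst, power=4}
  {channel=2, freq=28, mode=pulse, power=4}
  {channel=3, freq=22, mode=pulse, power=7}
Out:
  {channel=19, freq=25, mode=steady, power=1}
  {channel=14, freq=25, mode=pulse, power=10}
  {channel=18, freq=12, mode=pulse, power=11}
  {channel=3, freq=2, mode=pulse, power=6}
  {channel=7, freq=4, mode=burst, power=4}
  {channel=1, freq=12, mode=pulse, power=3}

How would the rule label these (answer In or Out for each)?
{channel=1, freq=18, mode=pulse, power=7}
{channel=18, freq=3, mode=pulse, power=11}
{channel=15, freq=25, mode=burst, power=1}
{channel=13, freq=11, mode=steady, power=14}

The pattern is that an item is 'In' exactly when: freq ≥ 16 AND channel ≤ 6.

In, Out, Out, Out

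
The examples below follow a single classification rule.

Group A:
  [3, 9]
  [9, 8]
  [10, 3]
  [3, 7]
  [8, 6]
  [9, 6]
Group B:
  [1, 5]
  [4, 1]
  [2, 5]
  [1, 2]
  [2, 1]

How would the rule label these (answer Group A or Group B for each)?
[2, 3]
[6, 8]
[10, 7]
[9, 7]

Group B, Group A, Group A, Group A

The common property of the 'Group A' items is: sum ≥ 10. No 'Group B' item has it.
[2, 3]: 2+3 = 5, doesn't qualify → Group B.
[6, 8]: 6+8 = 14, fits → Group A.
[10, 7]: 10+7 = 17, fits → Group A.
[9, 7]: 9+7 = 16, fits → Group A.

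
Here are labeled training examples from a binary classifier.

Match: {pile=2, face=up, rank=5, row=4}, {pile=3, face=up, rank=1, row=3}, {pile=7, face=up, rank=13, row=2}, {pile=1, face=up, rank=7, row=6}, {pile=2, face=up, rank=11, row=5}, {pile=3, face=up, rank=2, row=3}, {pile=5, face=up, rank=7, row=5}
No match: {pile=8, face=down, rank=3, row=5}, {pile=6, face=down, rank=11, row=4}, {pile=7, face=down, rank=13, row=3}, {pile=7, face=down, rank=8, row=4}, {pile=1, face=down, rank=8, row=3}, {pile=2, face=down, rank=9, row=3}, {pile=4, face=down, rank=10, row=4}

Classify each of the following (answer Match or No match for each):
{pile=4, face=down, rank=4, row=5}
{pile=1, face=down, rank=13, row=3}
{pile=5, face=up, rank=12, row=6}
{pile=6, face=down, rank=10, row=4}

The simplest hypothesis consistent with all the labels is: face is up.
{pile=4, face=down, rank=4, row=5}: No match (face is down).
{pile=1, face=down, rank=13, row=3}: No match (face is down).
{pile=5, face=up, rank=12, row=6}: Match (face is up).
{pile=6, face=down, rank=10, row=4}: No match (face is down).

No match, No match, Match, No match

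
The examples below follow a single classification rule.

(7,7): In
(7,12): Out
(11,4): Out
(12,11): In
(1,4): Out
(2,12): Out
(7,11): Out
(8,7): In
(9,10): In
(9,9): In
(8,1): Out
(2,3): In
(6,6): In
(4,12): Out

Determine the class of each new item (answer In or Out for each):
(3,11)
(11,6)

Out, Out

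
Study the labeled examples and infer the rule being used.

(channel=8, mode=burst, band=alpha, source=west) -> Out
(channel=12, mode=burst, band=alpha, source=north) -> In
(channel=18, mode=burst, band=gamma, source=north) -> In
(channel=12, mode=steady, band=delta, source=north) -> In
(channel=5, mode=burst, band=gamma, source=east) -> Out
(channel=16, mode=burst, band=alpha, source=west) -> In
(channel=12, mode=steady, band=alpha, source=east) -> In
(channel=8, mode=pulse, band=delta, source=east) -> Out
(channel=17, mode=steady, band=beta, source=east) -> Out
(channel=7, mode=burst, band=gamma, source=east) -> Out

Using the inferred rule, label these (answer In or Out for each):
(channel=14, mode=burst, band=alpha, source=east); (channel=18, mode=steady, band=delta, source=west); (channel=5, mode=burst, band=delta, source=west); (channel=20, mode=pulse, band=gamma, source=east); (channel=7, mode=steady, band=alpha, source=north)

The classifier is using: channel ≥ 12 AND channel ≠ 17.
(channel=14, mode=burst, band=alpha, source=east) — channel = 14, hence In.
(channel=18, mode=steady, band=delta, source=west) — channel = 18, hence In.
(channel=5, mode=burst, band=delta, source=west) — channel = 5, hence Out.
(channel=20, mode=pulse, band=gamma, source=east) — channel = 20, hence In.
(channel=7, mode=steady, band=alpha, source=north) — channel = 7, hence Out.

In, In, Out, In, Out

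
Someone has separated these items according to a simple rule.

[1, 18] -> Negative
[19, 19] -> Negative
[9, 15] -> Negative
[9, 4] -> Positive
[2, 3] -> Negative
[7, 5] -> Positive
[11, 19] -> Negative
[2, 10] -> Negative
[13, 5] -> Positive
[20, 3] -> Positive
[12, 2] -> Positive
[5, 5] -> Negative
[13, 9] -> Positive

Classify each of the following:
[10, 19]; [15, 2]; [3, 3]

Negative, Positive, Negative

The distinguishing property — first > second — holds for all the 'Positive' cases and none of the 'Negative' cases.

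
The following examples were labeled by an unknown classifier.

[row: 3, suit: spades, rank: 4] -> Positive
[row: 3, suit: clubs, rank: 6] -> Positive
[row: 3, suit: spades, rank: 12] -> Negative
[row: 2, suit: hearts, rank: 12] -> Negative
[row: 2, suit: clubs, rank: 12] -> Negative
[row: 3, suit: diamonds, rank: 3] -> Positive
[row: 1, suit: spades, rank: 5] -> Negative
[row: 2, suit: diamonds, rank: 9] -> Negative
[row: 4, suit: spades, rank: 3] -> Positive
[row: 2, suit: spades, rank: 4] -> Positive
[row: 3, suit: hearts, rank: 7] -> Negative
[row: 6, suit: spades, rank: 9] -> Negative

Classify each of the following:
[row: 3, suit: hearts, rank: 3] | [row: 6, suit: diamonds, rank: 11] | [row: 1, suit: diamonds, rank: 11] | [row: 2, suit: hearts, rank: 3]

The distinguishing property — rank ≤ 6 AND row ≥ 2 — holds for all the 'Positive' cases and none of the 'Negative' cases.
[row: 3, suit: hearts, rank: 3] → rank = 3, row = 3 → Positive.
[row: 6, suit: diamonds, rank: 11] → rank = 11, row = 6 → Negative.
[row: 1, suit: diamonds, rank: 11] → rank = 11, row = 1 → Negative.
[row: 2, suit: hearts, rank: 3] → rank = 3, row = 2 → Positive.

Positive, Negative, Negative, Positive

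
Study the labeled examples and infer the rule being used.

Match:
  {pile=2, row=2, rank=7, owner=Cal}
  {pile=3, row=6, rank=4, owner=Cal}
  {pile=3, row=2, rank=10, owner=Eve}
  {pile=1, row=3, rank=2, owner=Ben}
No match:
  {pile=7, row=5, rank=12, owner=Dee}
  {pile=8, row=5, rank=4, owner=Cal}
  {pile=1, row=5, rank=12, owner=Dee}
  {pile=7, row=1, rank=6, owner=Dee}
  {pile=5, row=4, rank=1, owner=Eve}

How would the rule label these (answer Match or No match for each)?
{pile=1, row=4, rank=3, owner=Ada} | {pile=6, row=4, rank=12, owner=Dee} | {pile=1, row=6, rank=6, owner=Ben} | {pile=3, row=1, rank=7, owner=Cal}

The distinguishing property — pile ≤ 3 AND rank ≤ 10 — holds for all the 'Match' cases and none of the 'No match' cases.
{pile=1, row=4, rank=3, owner=Ada}: pile = 1, rank = 3, checks out → Match. {pile=6, row=4, rank=12, owner=Dee}: pile = 6, rank = 12, doesn't qualify → No match. {pile=1, row=6, rank=6, owner=Ben}: pile = 1, rank = 6, checks out → Match. {pile=3, row=1, rank=7, owner=Cal}: pile = 3, rank = 7, checks out → Match.

Match, No match, Match, Match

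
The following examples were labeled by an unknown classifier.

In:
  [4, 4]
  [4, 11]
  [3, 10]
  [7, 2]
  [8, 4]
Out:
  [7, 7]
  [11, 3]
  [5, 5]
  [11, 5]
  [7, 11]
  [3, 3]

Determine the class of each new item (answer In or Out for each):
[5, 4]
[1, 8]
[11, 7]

In, In, Out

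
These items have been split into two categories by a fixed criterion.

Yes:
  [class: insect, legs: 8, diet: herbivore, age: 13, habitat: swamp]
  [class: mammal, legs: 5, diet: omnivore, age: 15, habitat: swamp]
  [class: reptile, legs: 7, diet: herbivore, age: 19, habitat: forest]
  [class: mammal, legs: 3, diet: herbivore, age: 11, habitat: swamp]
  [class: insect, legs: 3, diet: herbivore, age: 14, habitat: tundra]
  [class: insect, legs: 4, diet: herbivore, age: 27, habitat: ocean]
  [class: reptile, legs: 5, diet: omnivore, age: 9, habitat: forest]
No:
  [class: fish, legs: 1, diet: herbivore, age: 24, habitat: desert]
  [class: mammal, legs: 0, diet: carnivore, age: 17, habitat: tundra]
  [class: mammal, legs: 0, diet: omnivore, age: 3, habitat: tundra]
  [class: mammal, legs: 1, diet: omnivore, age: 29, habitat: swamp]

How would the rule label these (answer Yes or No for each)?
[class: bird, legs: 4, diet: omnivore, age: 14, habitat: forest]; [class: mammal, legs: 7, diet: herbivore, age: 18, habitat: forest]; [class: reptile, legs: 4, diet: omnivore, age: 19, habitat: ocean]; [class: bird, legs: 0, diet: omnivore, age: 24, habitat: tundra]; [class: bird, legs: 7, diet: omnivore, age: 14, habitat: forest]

Yes, Yes, Yes, No, Yes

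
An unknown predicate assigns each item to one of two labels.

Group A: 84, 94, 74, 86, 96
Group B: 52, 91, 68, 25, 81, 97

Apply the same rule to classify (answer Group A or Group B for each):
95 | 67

A rule that fits every label: even AND at least 74 — true of each 'Group A' example, false of each 'Group B' one.
95 → 95 is odd, 95 ≥ 74 → Group B. 67 → 67 is odd, 67 < 74 → Group B.

Group B, Group B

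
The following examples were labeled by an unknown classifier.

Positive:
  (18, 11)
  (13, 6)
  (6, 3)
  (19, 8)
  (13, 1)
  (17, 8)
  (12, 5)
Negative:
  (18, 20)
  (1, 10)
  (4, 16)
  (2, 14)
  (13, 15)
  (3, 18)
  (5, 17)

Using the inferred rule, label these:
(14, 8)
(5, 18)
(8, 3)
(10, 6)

Positive, Negative, Positive, Positive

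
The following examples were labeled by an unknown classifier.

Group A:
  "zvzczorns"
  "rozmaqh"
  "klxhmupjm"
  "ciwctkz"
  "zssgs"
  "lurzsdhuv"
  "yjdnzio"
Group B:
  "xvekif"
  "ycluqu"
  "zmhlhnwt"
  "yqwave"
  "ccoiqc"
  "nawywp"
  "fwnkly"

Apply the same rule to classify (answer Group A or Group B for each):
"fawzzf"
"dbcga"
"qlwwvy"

Group B, Group A, Group B

Every 'Group A' example satisfies: odd length. None of the 'Group B' examples do.
"fawzzf": length 6 — lacks this property, so Group B. "dbcga": length 5 — qualifies, so Group A. "qlwwvy": length 6 — lacks this property, so Group B.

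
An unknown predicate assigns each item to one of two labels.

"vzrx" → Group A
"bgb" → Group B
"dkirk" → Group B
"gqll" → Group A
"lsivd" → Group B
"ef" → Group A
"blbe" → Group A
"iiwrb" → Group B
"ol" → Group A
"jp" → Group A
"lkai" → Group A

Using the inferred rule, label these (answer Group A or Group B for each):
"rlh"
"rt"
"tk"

Group B, Group A, Group A

All 'Group A' examples share one property — even length — and every 'Group B' example lacks it.
"rlh": length 3, doesn't qualify → Group B.
"rt": length 2, satisfies this → Group A.
"tk": length 2, satisfies this → Group A.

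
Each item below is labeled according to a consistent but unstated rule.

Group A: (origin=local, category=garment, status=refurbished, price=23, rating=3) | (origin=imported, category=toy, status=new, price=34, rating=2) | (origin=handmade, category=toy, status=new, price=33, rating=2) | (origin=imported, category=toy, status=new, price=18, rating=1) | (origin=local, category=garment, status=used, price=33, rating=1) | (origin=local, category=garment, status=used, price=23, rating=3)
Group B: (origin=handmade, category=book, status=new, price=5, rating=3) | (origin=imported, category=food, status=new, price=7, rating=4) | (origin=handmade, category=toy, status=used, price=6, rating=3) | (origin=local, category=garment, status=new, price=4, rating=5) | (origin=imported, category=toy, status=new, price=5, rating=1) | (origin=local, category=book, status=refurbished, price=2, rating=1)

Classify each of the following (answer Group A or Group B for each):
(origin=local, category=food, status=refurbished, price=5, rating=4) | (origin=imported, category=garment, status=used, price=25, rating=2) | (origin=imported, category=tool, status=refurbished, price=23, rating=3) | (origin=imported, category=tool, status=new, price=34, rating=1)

The pattern is that an item is 'Group A' exactly when: price ≥ 18.
(origin=local, category=food, status=refurbished, price=5, rating=4) → price = 5 → Group B. (origin=imported, category=garment, status=used, price=25, rating=2) → price = 25 → Group A. (origin=imported, category=tool, status=refurbished, price=23, rating=3) → price = 23 → Group A. (origin=imported, category=tool, status=new, price=34, rating=1) → price = 34 → Group A.

Group B, Group A, Group A, Group A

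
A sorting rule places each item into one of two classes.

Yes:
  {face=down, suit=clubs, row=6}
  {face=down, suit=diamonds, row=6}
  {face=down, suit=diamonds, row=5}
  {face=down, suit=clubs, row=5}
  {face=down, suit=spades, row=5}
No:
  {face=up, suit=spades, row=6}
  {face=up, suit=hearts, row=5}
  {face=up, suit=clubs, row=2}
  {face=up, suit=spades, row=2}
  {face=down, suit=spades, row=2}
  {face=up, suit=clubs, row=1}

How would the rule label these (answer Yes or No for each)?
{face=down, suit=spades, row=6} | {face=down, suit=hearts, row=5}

Yes, Yes

'Yes' ⟺ face is down AND row ≥ 5.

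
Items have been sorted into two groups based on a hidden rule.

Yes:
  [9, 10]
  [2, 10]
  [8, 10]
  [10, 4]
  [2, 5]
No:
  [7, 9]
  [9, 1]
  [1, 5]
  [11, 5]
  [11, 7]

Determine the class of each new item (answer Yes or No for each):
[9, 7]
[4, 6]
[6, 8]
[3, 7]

The common property of the 'Yes' items is: product is even. No 'No' item has it.
[9, 7]: No (9·7 = 63). [4, 6]: Yes (4·6 = 24). [6, 8]: Yes (6·8 = 48). [3, 7]: No (3·7 = 21).

No, Yes, Yes, No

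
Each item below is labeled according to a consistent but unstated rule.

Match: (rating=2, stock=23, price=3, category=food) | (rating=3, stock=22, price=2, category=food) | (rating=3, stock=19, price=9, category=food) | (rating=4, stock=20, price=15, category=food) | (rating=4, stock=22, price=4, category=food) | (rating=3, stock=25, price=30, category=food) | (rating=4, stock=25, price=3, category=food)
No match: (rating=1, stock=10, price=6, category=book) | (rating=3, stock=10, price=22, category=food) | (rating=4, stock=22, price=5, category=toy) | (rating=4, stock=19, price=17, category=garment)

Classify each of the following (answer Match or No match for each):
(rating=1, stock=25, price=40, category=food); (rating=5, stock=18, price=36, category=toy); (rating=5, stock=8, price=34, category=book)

Match, No match, No match

'Match' ⟺ category is food AND stock ≥ 19.
(rating=1, stock=25, price=40, category=food) → category is food, stock = 25 → Match. (rating=5, stock=18, price=36, category=toy) → category is toy, stock = 18 → No match. (rating=5, stock=8, price=34, category=book) → category is book, stock = 8 → No match.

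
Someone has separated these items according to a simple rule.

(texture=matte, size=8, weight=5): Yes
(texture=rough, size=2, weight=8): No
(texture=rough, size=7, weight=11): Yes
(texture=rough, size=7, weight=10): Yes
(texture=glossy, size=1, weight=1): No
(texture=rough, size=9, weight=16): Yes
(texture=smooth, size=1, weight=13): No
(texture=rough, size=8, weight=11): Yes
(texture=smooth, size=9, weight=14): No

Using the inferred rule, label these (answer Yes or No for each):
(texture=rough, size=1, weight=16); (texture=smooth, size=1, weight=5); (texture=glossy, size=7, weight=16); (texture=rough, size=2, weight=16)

The distinguishing property — size ≥ 7 AND weight ≠ 14 — holds for all the 'Yes' cases and none of the 'No' cases.

No, No, Yes, No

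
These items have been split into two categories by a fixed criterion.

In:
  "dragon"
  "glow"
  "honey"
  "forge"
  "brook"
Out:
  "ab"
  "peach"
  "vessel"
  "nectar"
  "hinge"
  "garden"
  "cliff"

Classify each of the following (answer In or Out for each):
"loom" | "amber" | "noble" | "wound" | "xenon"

Looking at the examples, the only property every 'In' case has and every 'Out' case lacks is: contains 'o'.
"loom": In (has 'o').
"amber": Out (no 'o').
"noble": In (has 'o').
"wound": In (has 'o').
"xenon": In (has 'o').

In, Out, In, In, In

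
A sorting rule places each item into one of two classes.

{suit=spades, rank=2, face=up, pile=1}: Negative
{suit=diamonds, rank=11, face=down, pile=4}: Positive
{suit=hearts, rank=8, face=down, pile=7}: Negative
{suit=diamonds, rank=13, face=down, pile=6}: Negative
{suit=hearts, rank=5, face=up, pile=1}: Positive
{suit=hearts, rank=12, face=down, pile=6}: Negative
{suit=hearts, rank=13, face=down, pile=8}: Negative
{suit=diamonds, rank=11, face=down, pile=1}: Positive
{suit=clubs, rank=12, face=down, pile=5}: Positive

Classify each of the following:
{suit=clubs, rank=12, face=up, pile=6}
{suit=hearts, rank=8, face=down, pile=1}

Negative, Positive

One predicate separates the groups cleanly: rank ≥ 5 AND pile ≤ 5.
{suit=clubs, rank=12, face=up, pile=6} — rank = 12, pile = 6, hence Negative.
{suit=hearts, rank=8, face=down, pile=1} — rank = 8, pile = 1, hence Positive.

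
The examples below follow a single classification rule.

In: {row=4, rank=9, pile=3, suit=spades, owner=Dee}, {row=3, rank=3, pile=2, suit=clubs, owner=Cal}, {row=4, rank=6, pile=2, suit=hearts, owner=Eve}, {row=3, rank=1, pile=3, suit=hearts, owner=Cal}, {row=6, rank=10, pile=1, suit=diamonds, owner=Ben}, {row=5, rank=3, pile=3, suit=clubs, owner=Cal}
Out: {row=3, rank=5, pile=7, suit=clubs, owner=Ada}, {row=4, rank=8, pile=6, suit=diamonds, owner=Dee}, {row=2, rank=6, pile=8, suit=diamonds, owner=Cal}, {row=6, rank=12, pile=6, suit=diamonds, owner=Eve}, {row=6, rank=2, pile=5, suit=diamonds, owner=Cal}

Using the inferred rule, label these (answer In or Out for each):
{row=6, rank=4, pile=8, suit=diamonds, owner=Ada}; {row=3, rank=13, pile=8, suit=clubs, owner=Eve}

Out, Out

The simplest hypothesis consistent with all the labels is: pile ≤ 3.
{row=6, rank=4, pile=8, suit=diamonds, owner=Ada}: pile = 8, does not pass → Out.
{row=3, rank=13, pile=8, suit=clubs, owner=Eve}: pile = 8, does not pass → Out.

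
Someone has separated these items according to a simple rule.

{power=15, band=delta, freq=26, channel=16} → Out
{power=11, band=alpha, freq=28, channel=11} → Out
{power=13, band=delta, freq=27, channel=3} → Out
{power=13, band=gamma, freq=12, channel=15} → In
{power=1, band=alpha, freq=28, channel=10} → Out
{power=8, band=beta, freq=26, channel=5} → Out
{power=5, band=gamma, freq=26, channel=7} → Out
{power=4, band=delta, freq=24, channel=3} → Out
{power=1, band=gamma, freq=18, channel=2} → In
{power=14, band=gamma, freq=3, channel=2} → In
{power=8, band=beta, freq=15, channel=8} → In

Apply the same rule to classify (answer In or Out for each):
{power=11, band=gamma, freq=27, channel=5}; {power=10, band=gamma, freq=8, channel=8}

The simplest hypothesis consistent with all the labels is: freq ≤ 18.
Out: {power=11, band=gamma, freq=27, channel=5}, since freq = 27. In: {power=10, band=gamma, freq=8, channel=8}, since freq = 8.

Out, In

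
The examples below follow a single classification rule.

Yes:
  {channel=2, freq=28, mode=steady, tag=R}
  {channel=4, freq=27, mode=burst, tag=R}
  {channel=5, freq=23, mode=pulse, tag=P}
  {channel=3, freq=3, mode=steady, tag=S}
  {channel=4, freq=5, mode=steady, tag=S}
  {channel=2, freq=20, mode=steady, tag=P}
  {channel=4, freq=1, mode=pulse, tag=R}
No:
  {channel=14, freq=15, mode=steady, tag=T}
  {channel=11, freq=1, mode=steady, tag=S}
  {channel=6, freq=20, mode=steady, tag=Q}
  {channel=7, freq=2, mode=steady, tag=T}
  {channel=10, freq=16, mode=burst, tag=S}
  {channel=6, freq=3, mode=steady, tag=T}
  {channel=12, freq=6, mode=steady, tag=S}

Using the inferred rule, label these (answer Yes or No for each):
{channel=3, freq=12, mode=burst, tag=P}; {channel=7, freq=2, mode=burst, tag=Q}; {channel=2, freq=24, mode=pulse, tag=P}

One predicate separates the groups cleanly: channel ≤ 5.
Yes: {channel=3, freq=12, mode=burst, tag=P}, since channel = 3. No: {channel=7, freq=2, mode=burst, tag=Q}, since channel = 7. Yes: {channel=2, freq=24, mode=pulse, tag=P}, since channel = 2.

Yes, No, Yes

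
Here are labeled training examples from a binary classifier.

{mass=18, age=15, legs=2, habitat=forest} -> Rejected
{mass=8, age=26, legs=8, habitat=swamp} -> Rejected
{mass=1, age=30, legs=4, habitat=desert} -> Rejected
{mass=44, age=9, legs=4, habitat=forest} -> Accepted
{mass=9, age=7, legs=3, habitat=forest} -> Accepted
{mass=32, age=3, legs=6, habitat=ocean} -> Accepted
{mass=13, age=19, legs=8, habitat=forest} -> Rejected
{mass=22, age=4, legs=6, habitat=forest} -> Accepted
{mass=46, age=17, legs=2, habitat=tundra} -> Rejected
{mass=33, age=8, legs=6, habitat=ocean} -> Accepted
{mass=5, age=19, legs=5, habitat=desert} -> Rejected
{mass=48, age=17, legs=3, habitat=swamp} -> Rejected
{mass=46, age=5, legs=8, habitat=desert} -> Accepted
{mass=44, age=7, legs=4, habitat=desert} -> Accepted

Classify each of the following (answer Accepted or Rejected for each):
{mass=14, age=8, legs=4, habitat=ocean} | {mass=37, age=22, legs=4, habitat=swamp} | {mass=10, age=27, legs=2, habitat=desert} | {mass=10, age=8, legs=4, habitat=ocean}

Accepted, Rejected, Rejected, Accepted

One predicate separates the groups cleanly: age ≤ 9.
{mass=14, age=8, legs=4, habitat=ocean}: age = 8, fits → Accepted.
{mass=37, age=22, legs=4, habitat=swamp}: age = 22, does not fit → Rejected.
{mass=10, age=27, legs=2, habitat=desert}: age = 27, does not fit → Rejected.
{mass=10, age=8, legs=4, habitat=ocean}: age = 8, fits → Accepted.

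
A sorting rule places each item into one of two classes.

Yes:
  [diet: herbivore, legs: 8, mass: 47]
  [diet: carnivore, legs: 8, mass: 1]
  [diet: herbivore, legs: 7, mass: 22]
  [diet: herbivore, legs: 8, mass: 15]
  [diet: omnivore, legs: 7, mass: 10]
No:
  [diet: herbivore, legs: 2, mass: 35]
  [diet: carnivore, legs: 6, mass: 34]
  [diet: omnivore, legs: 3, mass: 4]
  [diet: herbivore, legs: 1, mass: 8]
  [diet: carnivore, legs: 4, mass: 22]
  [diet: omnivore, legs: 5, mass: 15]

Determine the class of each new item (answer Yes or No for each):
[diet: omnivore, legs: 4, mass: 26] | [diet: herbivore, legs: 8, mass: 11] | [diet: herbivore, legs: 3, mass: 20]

One predicate separates the groups cleanly: legs ≥ 7.
[diet: omnivore, legs: 4, mass: 26]: No (legs = 4). [diet: herbivore, legs: 8, mass: 11]: Yes (legs = 8). [diet: herbivore, legs: 3, mass: 20]: No (legs = 3).

No, Yes, No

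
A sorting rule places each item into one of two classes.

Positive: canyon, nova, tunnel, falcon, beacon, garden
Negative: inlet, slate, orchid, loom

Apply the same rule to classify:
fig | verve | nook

Negative, Negative, Positive

The pattern is that an item is 'Positive' exactly when: even length AND contains 'n'.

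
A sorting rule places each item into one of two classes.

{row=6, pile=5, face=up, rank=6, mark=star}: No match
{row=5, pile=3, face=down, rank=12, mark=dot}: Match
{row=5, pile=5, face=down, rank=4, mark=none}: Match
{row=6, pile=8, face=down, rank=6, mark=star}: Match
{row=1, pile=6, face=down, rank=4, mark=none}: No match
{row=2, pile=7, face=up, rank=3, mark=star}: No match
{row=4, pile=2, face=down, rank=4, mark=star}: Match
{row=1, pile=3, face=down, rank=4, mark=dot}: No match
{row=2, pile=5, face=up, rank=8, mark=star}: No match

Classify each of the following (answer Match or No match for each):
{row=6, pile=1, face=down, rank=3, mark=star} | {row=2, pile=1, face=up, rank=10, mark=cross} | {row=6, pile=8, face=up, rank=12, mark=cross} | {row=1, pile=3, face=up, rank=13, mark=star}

Match, No match, No match, No match

The classifier is using: face is down AND row ≥ 2.
Match: {row=6, pile=1, face=down, rank=3, mark=star}, since face is down, row = 6. No match: {row=2, pile=1, face=up, rank=10, mark=cross}, since face is up, row = 2. No match: {row=6, pile=8, face=up, rank=12, mark=cross}, since face is up, row = 6. No match: {row=1, pile=3, face=up, rank=13, mark=star}, since face is up, row = 1.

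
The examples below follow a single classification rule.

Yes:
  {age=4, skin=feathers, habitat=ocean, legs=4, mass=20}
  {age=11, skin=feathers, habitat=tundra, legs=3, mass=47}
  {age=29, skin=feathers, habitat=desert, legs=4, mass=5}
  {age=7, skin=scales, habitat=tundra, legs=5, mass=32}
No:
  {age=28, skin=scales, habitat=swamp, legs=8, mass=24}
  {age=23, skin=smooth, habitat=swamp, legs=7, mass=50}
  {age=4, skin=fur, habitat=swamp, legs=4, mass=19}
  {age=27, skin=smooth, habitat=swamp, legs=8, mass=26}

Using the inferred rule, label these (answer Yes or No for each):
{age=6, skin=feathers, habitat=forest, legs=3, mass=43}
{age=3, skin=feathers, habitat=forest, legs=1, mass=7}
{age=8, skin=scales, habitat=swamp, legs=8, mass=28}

Yes, Yes, No

Comparing the two groups points to one rule — habitat is not swamp.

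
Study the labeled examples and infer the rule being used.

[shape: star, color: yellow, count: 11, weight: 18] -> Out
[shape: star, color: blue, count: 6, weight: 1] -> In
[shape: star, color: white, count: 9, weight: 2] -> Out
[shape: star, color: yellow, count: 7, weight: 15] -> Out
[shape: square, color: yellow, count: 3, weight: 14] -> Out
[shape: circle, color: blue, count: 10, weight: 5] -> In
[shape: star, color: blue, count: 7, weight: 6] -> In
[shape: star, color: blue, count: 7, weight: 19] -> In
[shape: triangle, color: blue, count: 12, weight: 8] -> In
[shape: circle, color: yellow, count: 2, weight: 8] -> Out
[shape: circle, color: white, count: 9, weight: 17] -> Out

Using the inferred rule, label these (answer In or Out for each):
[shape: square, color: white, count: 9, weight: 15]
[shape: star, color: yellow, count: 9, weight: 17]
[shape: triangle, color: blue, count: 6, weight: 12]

Out, Out, In

The simplest hypothesis consistent with all the labels is: color is blue.
[shape: square, color: white, count: 9, weight: 15] → color is white → Out.
[shape: star, color: yellow, count: 9, weight: 17] → color is yellow → Out.
[shape: triangle, color: blue, count: 6, weight: 12] → color is blue → In.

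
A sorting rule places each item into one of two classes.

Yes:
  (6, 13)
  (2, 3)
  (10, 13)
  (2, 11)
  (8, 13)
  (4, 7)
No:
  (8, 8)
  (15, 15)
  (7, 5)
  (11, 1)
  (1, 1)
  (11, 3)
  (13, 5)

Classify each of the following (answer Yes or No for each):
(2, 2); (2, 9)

No, Yes

The classifier is using: sum is odd.
No: (2, 2), since 2+2 = 4. Yes: (2, 9), since 2+9 = 11.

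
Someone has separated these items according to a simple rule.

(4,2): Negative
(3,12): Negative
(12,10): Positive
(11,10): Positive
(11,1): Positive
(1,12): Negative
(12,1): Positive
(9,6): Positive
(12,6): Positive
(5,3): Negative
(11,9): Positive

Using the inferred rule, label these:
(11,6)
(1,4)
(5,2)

Positive, Negative, Negative

The pattern is that an item is 'Positive' exactly when: first ≥ 6.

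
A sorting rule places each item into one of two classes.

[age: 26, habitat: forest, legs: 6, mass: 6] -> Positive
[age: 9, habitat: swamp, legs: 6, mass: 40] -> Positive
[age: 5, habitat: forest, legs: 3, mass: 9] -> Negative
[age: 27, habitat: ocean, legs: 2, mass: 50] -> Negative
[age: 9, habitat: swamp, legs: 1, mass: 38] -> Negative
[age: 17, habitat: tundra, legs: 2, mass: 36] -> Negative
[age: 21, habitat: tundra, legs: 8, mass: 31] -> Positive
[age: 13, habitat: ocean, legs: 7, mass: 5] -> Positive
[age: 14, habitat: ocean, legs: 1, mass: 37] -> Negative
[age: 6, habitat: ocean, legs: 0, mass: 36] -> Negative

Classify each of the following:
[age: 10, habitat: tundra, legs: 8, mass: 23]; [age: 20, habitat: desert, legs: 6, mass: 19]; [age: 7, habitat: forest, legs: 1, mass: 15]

The pattern is that an item is 'Positive' exactly when: legs ≥ 6.
Positive: [age: 10, habitat: tundra, legs: 8, mass: 23], since legs = 8.
Positive: [age: 20, habitat: desert, legs: 6, mass: 19], since legs = 6.
Negative: [age: 7, habitat: forest, legs: 1, mass: 15], since legs = 1.

Positive, Positive, Negative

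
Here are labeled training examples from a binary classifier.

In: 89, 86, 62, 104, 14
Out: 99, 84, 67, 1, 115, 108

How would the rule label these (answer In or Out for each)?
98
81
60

The common property of the 'In' items is: ≡ 2 (mod 3). No 'Out' item has it.
98 → 98 mod 3 = 2 → In.
81 → 81 mod 3 = 0 → Out.
60 → 60 mod 3 = 0 → Out.

In, Out, Out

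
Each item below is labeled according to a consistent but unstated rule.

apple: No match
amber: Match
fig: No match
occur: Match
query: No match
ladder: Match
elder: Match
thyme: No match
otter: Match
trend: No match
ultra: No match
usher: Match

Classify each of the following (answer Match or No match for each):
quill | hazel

No match, No match

The distinguishing property — ends with 'r' — holds for all the 'Match' cases and none of the 'No match' cases.
quill: ends with 'l', does not satisfy this → No match. hazel: ends with 'l', does not satisfy this → No match.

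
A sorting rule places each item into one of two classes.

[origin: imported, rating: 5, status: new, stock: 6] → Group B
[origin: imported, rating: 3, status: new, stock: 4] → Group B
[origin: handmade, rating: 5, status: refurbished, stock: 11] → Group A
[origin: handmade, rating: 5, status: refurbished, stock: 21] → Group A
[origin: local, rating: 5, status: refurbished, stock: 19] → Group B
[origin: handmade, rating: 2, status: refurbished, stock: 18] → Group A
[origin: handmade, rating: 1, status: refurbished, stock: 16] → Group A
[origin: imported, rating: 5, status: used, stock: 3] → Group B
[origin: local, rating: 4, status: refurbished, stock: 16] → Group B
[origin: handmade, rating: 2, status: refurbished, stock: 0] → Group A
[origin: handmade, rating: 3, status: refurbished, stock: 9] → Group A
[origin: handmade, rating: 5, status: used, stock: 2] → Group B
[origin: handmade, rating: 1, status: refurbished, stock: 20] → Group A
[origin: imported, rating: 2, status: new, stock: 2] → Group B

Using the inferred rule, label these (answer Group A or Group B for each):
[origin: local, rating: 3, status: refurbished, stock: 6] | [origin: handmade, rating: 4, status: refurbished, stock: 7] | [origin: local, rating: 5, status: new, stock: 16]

Group B, Group A, Group B

The simplest hypothesis consistent with all the labels is: status is refurbished AND origin is handmade.
[origin: local, rating: 3, status: refurbished, stock: 6]: status is refurbished, origin is local — does not satisfy this, so Group B. [origin: handmade, rating: 4, status: refurbished, stock: 7]: status is refurbished, origin is handmade — has this property, so Group A. [origin: local, rating: 5, status: new, stock: 16]: status is new, origin is local — does not satisfy this, so Group B.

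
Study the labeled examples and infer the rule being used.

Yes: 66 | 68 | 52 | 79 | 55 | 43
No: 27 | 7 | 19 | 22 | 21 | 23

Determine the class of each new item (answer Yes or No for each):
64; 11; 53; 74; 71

A rule that fits every label: at least 43 — true of each 'Yes' example, false of each 'No' one.
64: Yes (64 ≥ 43). 11: No (11 < 43). 53: Yes (53 ≥ 43). 74: Yes (74 ≥ 43). 71: Yes (71 ≥ 43).

Yes, No, Yes, Yes, Yes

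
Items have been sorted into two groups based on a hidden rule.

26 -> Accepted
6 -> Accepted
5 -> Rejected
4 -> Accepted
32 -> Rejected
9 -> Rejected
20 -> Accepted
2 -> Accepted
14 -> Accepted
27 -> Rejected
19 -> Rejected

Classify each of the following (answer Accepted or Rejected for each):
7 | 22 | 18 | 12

Rejected, Accepted, Accepted, Accepted

A rule that fits every label: even AND at most 26 — true of each 'Accepted' example, false of each 'Rejected' one.
7: 7 is odd, 7 ≤ 26, lacks this property → Rejected. 22: 22 is even, 22 ≤ 26, qualifies → Accepted. 18: 18 is even, 18 ≤ 26, qualifies → Accepted. 12: 12 is even, 12 ≤ 26, qualifies → Accepted.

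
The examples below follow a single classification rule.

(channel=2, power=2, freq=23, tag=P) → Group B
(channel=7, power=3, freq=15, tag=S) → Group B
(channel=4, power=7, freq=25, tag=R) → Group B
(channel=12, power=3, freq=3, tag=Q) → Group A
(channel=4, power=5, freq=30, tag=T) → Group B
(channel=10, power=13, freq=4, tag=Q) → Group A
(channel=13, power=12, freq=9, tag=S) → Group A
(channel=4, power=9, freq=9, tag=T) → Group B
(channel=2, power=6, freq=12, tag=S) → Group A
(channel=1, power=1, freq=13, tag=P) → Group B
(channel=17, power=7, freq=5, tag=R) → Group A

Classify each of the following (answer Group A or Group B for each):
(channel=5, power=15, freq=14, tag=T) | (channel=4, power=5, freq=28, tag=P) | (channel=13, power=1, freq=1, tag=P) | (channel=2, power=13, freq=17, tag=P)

Group B, Group B, Group A, Group B

The simplest hypothesis consistent with all the labels is: freq ≤ 12 AND power ≠ 9.
(channel=5, power=15, freq=14, tag=T): freq = 14, power = 15, lacks this property → Group B.
(channel=4, power=5, freq=28, tag=P): freq = 28, power = 5, lacks this property → Group B.
(channel=13, power=1, freq=1, tag=P): freq = 1, power = 1, checks out → Group A.
(channel=2, power=13, freq=17, tag=P): freq = 17, power = 13, lacks this property → Group B.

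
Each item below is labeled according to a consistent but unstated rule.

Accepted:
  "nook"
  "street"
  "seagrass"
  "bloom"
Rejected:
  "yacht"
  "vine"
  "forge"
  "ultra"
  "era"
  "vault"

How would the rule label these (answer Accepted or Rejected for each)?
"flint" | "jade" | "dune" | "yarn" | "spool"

Rejected, Rejected, Rejected, Rejected, Accepted

All 'Accepted' examples share one property — has a double letter — and every 'Rejected' example lacks it.
"flint": no doubled letter, doesn't qualify → Rejected. "jade": no doubled letter, doesn't qualify → Rejected. "dune": no doubled letter, doesn't qualify → Rejected. "yarn": no doubled letter, doesn't qualify → Rejected. "spool": 'oo' doubled, matches → Accepted.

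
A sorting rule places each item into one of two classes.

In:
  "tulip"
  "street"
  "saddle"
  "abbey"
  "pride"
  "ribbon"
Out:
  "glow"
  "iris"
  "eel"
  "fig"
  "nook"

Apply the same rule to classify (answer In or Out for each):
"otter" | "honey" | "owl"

In, In, Out

A rule that fits every label: length ≥ 5 — true of each 'In' example, false of each 'Out' one.
"otter": In (length 5).
"honey": In (length 5).
"owl": Out (length 3).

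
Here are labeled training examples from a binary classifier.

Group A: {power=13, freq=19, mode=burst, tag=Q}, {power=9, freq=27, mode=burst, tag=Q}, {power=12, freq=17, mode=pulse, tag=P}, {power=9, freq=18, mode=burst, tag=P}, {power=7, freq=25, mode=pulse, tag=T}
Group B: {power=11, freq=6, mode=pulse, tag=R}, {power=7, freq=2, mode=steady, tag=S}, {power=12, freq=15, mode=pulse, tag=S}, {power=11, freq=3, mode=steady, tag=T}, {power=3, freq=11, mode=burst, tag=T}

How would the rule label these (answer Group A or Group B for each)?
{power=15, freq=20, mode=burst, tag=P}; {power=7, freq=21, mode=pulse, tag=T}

Group A, Group A

Rule: freq ≥ 17. This holds for each 'Group A' example and fails for each 'Group B' one.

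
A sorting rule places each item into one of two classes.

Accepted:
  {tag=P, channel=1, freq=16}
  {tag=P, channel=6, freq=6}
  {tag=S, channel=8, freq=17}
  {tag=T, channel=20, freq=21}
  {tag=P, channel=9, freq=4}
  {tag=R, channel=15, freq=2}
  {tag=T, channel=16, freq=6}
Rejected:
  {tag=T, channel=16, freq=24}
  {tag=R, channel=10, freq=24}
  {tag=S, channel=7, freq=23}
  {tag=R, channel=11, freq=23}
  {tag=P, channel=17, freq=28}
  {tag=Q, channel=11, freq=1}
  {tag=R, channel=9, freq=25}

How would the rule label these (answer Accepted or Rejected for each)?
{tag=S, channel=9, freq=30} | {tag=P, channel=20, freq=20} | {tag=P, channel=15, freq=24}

Rejected, Accepted, Rejected

One predicate separates the groups cleanly: freq ≥ 2 AND freq ≤ 21.
Rejected: {tag=S, channel=9, freq=30}, since freq = 30. Accepted: {tag=P, channel=20, freq=20}, since freq = 20. Rejected: {tag=P, channel=15, freq=24}, since freq = 24.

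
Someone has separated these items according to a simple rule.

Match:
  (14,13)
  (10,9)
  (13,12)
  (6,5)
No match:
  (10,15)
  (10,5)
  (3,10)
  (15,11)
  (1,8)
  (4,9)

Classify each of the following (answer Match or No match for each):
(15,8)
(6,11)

No match, No match

A rule that fits every label: |first − second| ≤ 1 — true of each 'Match' example, false of each 'No match' one.
(15,8): No match (|15−8| = 7).
(6,11): No match (|6−11| = 5).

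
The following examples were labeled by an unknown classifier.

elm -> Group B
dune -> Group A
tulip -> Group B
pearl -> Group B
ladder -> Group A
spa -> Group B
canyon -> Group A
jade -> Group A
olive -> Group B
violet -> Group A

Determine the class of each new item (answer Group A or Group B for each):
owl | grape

Group B, Group B

Checking candidate rules against both groups, what survives is: even length.
owl: length 3 — does not pass, so Group B.
grape: length 5 — does not pass, so Group B.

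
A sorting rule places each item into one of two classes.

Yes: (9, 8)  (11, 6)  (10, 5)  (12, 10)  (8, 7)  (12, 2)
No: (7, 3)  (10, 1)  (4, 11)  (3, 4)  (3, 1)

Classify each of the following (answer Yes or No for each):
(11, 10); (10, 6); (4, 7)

Yes, Yes, No

One predicate separates the groups cleanly: first > second AND sum ≥ 14.
(11, 10): Yes (11 > 10, 11+10 = 21).
(10, 6): Yes (10 > 6, 10+6 = 16).
(4, 7): No (4 < 7, 4+7 = 11).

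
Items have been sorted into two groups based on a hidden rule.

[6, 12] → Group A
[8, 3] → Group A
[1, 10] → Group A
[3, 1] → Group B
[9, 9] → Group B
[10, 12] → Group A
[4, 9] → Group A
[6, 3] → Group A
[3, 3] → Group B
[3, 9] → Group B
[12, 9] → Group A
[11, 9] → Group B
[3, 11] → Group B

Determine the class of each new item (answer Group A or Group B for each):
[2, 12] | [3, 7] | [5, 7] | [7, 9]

Looking at the examples, the only property every 'Group A' case has and every 'Group B' case lacks is: product is even.
[2, 12]: 2·12 = 24 — fits, so Group A. [3, 7]: 3·7 = 21 — fails the rule, so Group B. [5, 7]: 5·7 = 35 — fails the rule, so Group B. [7, 9]: 7·9 = 63 — fails the rule, so Group B.

Group A, Group B, Group B, Group B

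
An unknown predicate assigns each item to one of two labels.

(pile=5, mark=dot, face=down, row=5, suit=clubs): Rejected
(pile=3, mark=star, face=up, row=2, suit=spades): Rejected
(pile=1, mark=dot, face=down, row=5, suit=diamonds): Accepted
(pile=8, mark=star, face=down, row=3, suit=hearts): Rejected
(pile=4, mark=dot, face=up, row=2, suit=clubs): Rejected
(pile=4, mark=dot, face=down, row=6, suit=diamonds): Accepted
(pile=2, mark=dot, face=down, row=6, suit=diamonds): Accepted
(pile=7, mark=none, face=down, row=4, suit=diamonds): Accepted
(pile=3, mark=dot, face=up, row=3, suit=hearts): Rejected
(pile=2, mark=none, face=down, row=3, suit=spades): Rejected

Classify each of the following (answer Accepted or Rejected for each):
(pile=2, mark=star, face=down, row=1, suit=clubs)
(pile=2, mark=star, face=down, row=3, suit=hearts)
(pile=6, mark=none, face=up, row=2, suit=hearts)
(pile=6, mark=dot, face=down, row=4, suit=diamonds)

A rule that fits every label: suit is diamonds — true of each 'Accepted' example, false of each 'Rejected' one.
(pile=2, mark=star, face=down, row=1, suit=clubs): suit is clubs, lacks this property → Rejected. (pile=2, mark=star, face=down, row=3, suit=hearts): suit is hearts, lacks this property → Rejected. (pile=6, mark=none, face=up, row=2, suit=hearts): suit is hearts, lacks this property → Rejected. (pile=6, mark=dot, face=down, row=4, suit=diamonds): suit is diamonds, matches → Accepted.

Rejected, Rejected, Rejected, Accepted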